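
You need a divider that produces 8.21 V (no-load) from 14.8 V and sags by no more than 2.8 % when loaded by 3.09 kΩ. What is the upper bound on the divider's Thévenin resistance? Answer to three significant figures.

Loading drop = R_th/(R_th + R_L) ≤ 0.0280, so R_th ≤ R_L · ε/(1−ε) = 3.09 kΩ × 0.0280/0.9720 = 89.0 Ω.
(Any R1, R2 with R2/(R1+R2) = 0.555 and R1‖R2 ≤ 89.0 Ω will meet the spec.)

R_th ≤ 89.0 Ω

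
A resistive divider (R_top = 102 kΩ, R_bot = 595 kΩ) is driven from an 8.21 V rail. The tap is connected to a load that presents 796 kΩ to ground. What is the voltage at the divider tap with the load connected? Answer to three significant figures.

The load sits in parallel with R_bot: R_bot‖R_L = (595 × 796) / (595 + 796) = 340.5 kΩ.
V_out = 8.21 × 340.5 / (102 + 340.5) = 8.21 × 340.5/442.5 = 6.32 V.

V_out ≈ 6.32 V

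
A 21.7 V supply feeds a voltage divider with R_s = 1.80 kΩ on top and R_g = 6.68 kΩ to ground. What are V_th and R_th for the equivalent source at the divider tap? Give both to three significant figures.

V_th is the open-circuit tap voltage: 21.7 × 6.68/(1.80 + 6.68) = 17.1 V.
With the supply zeroed, R_s and R_g appear in parallel from the tap: R_th = R_s‖R_g = (1.80 × 6.68)/8.480 = 1.42 kΩ.

V_th = 17.1 V, R_th = 1.42 kΩ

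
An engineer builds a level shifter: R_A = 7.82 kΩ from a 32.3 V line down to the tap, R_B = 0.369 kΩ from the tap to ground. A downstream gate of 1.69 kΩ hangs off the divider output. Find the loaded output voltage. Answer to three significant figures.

V_out ≈ 1.20 V

The load sits in parallel with R_B: R_B‖R_L = (369 × 1690) / (369 + 1690) = 302.9 Ω.
V_out = 32.3 × 302.9 / (7820 + 302.9) = 32.3 × 302.9/8123 = 1.20 V.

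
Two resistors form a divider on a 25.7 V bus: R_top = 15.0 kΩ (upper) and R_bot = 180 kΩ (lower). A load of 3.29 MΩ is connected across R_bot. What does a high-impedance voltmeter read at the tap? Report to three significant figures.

V_out ≈ 23.6 V

The load sits in parallel with R_bot: R_bot‖R_L = (180 × 3290) / (180 + 3290) = 170.7 kΩ.
V_out = 25.7 × 170.7 / (15.0 + 170.7) = 25.7 × 170.7/185.7 = 23.6 V.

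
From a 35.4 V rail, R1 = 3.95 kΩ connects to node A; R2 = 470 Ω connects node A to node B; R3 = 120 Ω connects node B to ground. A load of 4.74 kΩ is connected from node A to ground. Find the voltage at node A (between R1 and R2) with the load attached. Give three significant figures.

Below node A the series string R2+R3 = 590.0 Ω sits in parallel with the 4740 Ω load: 524.7 Ω.
V_A = 35.4 × 524.7/(3950 + 524.7) = 4.15 V.

V ≈ 4.15 V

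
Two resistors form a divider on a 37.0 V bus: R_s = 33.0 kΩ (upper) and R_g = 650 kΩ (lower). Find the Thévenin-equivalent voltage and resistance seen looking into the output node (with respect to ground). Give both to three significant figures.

V_th = 35.2 V, R_th = 31.4 kΩ

V_th is the open-circuit tap voltage: 37.0 × 650/(33.0 + 650) = 35.2 V.
With the supply zeroed, R_s and R_g appear in parallel from the tap: R_th = R_s‖R_g = (33.0 × 650)/683.0 = 31.4 kΩ.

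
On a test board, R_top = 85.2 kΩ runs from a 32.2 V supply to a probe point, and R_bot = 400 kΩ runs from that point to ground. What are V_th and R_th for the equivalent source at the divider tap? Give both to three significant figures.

V_th is the open-circuit tap voltage: 32.2 × 400/(85.2 + 400) = 26.5 V.
With the supply zeroed, R_top and R_bot appear in parallel from the tap: R_th = R_top‖R_bot = (85.2 × 400)/485.2 = 70.2 kΩ.

V_th = 26.5 V, R_th = 70.2 kΩ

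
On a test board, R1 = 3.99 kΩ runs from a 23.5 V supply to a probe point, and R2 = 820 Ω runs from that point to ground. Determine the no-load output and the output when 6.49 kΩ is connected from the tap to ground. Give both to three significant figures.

Open-circuit: V = 23.5 × 820/(3990 + 820) = 4.01 V.
With the load, R2 becomes R2‖R_L = 728.0 Ω, so V = 23.5 × 728.0/4718 = 3.63 V.

Unloaded: 4.01 V; loaded: 3.63 V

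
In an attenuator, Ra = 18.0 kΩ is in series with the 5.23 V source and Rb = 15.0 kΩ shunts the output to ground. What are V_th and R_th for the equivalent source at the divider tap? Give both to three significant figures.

V_th = 2.38 V, R_th = 8.18 kΩ

V_th is the open-circuit tap voltage: 5.23 × 15.0/(18.0 + 15.0) = 2.38 V.
With the supply zeroed, Ra and Rb appear in parallel from the tap: R_th = Ra‖Rb = (18.0 × 15.0)/33.00 = 8.18 kΩ.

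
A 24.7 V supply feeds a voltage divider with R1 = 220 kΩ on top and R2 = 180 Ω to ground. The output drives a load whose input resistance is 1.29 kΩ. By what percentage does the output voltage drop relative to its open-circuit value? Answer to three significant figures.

12.2 %

The divider's output (Thévenin) resistance is R1‖R2 = 179.9 Ω.
Fractional drop under load = R_th/(R_th + R_L) = 179.9 / (179.9 + 1290) = 0.1224.
So the output falls by 12.2 %.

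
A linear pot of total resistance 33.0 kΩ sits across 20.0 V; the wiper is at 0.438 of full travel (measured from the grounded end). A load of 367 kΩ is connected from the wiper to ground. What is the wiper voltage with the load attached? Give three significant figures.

V ≈ 8.57 V

The wiper splits the pot into (1−α)R = 18.55 kΩ above and αR = 14.45 kΩ below.
Lower section ‖ load = 13.91 kΩ.
V_wiper = 20.0 × 13.91/(18.55 + 13.91) = 8.57 V.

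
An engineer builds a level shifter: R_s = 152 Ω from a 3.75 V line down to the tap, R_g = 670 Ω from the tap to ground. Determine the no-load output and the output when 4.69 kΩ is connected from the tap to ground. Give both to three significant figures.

Open-circuit: V = 3.75 × 670/(152 + 670) = 3.06 V.
With the load, R_g becomes R_g‖R_L = 586.2 Ω, so V = 3.75 × 586.2/738.2 = 2.98 V.

Unloaded: 3.06 V; loaded: 2.98 V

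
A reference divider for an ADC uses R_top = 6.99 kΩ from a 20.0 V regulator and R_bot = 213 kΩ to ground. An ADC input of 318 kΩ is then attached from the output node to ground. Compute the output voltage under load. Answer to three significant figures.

The load sits in parallel with R_bot: R_bot‖R_L = (213 × 318) / (213 + 318) = 127.6 kΩ.
V_out = 20.0 × 127.6 / (6.99 + 127.6) = 20.0 × 127.6/134.5 = 19.0 V.

V_out ≈ 19.0 V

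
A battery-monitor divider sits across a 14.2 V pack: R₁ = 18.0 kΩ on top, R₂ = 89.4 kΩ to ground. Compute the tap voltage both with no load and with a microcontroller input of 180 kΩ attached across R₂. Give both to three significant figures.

Unloaded: 11.8 V; loaded: 10.9 V

Open-circuit: V = 14.2 × 89.4/(18.0 + 89.4) = 11.8 V.
With the load, R₂ becomes R₂‖R_L = 59.73 kΩ, so V = 14.2 × 59.73/77.73 = 10.9 V.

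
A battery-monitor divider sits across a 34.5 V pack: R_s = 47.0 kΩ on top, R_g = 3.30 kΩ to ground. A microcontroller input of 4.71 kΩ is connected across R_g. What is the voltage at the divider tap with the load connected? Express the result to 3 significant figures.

V_out ≈ 1.37 V

The load sits in parallel with R_g: R_g‖R_L = (3.30 × 4.71) / (3.30 + 4.71) = 1.940 kΩ.
V_out = 34.5 × 1.940 / (47.0 + 1.940) = 34.5 × 1.940/48.94 = 1.37 V.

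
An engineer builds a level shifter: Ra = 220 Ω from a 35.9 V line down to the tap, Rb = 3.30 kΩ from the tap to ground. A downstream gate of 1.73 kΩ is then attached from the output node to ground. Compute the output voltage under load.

V_out ≈ 30.1 V

The load sits in parallel with Rb: Rb‖R_L = (3300 × 1730) / (3300 + 1730) = 1135 Ω.
V_out = 35.9 × 1135 / (220 + 1135) = 35.9 × 1135/1355 = 30.1 V.
(Unloaded it would have been 33.7 V.)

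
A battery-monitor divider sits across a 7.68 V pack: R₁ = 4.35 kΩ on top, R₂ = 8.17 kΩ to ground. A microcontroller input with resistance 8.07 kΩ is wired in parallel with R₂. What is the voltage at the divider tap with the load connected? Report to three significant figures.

The load sits in parallel with R₂: R₂‖R_L = (8.17 × 8.07) / (8.17 + 8.07) = 4.060 kΩ.
V_out = 7.68 × 4.060 / (4.35 + 4.060) = 7.68 × 4.060/8.410 = 3.71 V.

V_out ≈ 3.71 V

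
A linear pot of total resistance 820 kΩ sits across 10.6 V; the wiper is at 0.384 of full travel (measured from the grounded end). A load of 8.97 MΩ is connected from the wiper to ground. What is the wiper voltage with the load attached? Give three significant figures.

V ≈ 3.98 V

The wiper splits the pot into (1−α)R = 505.1 kΩ above and αR = 314.9 kΩ below.
Lower section ‖ load = 304.2 kΩ.
V_wiper = 10.6 × 304.2/(505.1 + 304.2) = 3.98 V.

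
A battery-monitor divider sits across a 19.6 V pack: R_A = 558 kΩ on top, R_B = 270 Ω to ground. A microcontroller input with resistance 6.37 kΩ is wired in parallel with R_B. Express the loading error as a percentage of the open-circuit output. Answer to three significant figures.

The divider's output (Thévenin) resistance is R_A‖R_B = 269.9 Ω.
Fractional drop under load = R_th/(R_th + R_L) = 269.9 / (269.9 + 6370) = 0.04064.
So the output falls by 4.06 %.

4.06 %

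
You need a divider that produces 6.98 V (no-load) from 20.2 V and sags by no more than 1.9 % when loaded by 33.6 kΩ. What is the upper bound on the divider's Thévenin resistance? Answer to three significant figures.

R_th ≤ 651 Ω

Loading drop = R_th/(R_th + R_L) ≤ 0.0190, so R_th ≤ R_L · ε/(1−ε) = 33.6 kΩ × 0.0190/0.9810 = 651 Ω.
(Any R1, R2 with R2/(R1+R2) = 0.346 and R1‖R2 ≤ 651 Ω will meet the spec.)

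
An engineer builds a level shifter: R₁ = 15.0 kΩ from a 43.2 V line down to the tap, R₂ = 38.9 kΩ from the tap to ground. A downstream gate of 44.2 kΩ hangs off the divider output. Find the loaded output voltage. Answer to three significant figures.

The load sits in parallel with R₂: R₂‖R_L = (38.9 × 44.2) / (38.9 + 44.2) = 20.69 kΩ.
V_out = 43.2 × 20.69 / (15.0 + 20.69) = 43.2 × 20.69/35.69 = 25.0 V.

V_out ≈ 25.0 V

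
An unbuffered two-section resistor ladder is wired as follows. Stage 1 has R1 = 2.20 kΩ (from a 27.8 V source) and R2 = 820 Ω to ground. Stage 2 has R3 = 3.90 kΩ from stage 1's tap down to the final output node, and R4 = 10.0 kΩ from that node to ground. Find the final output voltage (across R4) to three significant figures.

Stage 2 presents R3+R4 = 13900 Ω as a load on stage 1's tap.
Stage 1's lower leg becomes R2‖(R3+R4) = 774.3 Ω, so V_mid = 27.8 × 774.3/2974 = 7.237 V.
Stage 2 is itself unloaded: V_out = V_mid × R4/(R3+R4) = 7.237 × 10000/13900 = 5.21 V.

V_out ≈ 5.21 V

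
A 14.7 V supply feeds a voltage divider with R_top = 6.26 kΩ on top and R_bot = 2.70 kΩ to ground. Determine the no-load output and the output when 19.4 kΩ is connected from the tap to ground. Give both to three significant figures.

Open-circuit: V = 14.7 × 2.70/(6.26 + 2.70) = 4.43 V.
With the load, R_bot becomes R_bot‖R_L = 2.370 kΩ, so V = 14.7 × 2.370/8.630 = 4.04 V.

Unloaded: 4.43 V; loaded: 4.04 V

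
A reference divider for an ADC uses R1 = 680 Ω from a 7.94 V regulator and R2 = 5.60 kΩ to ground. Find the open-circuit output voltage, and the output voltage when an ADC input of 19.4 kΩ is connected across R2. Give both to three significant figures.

Open-circuit: V = 7.94 × 5600/(680 + 5600) = 7.08 V.
With the load, R2 becomes R2‖R_L = 4346 Ω, so V = 7.94 × 4346/5026 = 6.87 V.

Unloaded: 7.08 V; loaded: 6.87 V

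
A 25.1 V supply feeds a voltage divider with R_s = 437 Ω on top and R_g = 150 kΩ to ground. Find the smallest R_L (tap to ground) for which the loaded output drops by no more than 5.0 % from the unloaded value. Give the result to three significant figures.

R_L(min) ≈ 8.28 kΩ

Output resistance R_th = R_s‖R_g = (437 × 150000)/150400 = 435.7 Ω.
The fractional drop is R_th/(R_th + R_L); requiring this ≤ 0.0500 gives R_L ≥ R_th(1/0.0500 − 1) = 435.7 × 19.00 = 8.28 kΩ.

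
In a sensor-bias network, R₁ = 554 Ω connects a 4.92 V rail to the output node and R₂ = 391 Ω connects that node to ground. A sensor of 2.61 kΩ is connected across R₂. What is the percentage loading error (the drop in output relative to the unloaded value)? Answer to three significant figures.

The divider's output (Thévenin) resistance is R₁‖R₂ = 229.2 Ω.
Fractional drop under load = R_th/(R_th + R_L) = 229.2 / (229.2 + 2610) = 0.08073.
So the output falls by 8.07 %.

8.07 %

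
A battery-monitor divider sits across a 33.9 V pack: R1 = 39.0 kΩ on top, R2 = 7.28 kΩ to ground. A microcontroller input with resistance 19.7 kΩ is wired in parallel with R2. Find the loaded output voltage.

The load sits in parallel with R2: R2‖R_L = (7.28 × 19.7) / (7.28 + 19.7) = 5.316 kΩ.
V_out = 33.9 × 5.316 / (39.0 + 5.316) = 33.9 × 5.316/44.32 = 4.07 V.

V_out ≈ 4.07 V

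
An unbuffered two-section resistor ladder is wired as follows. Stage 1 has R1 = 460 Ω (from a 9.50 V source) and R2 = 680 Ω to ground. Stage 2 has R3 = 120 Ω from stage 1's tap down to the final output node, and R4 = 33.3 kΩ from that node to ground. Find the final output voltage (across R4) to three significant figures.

Stage 2 presents R3+R4 = 33420 Ω as a load on stage 1's tap.
Stage 1's lower leg becomes R2‖(R3+R4) = 666.4 Ω, so V_mid = 9.50 × 666.4/1126 = 5.621 V.
Stage 2 is itself unloaded: V_out = V_mid × R4/(R3+R4) = 5.621 × 33300/33420 = 5.60 V.

V_out ≈ 5.60 V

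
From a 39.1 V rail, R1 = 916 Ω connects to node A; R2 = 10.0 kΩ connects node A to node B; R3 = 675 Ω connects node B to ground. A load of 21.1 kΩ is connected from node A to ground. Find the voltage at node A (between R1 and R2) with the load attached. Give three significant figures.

Below node A the series string R2+R3 = 10680 Ω sits in parallel with the 21100 Ω load: 7089 Ω.
V_A = 39.1 × 7089/(916 + 7089) = 34.6 V.

V ≈ 34.6 V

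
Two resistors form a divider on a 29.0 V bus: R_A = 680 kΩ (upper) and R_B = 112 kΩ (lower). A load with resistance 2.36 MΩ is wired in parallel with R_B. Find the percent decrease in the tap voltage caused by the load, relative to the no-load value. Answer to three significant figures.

3.92 %

The divider's output (Thévenin) resistance is R_A‖R_B = 96.16 kΩ.
Fractional drop under load = R_th/(R_th + R_L) = 96.16 / (96.16 + 2360) = 0.03915.
So the output falls by 3.92 %.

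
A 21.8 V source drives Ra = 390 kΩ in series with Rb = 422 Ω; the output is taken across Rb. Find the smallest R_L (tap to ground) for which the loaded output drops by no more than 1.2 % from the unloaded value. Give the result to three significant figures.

R_L(min) ≈ 34.7 kΩ

Output resistance R_th = Ra‖Rb = (390000 × 422)/390400 = 421.5 Ω.
The fractional drop is R_th/(R_th + R_L); requiring this ≤ 0.0120 gives R_L ≥ R_th(1/0.0120 − 1) = 421.5 × 82.33 = 34.7 kΩ.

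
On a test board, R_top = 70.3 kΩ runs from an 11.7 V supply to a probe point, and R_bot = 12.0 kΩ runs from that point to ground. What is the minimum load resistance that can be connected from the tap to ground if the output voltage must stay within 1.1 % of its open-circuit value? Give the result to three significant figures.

R_L(min) ≈ 922 kΩ

Output resistance R_th = R_top‖R_bot = (70.3 × 12.0)/82.30 = 10.25 kΩ.
The fractional drop is R_th/(R_th + R_L); requiring this ≤ 0.0110 gives R_L ≥ R_th(1/0.0110 − 1) = 10.25 × 89.91 = 922 kΩ.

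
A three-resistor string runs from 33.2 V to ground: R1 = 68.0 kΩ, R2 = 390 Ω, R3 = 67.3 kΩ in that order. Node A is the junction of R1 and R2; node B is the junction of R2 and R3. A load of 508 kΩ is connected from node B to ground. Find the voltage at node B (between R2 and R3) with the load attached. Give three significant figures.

V ≈ 15.4 V

At node B, R3 is in parallel with the load: R3‖R_L = 59430 Ω.
Below node A the resistance is R2 + (R3‖R_L) = 59820 Ω, so V_A = 33.2 × 59820/127800 = 15.54 V.
Then V_B = V_A × (R3‖R_L)/(R2 + R3‖R_L) = 15.54 × 59430/59820 = 15.4 V.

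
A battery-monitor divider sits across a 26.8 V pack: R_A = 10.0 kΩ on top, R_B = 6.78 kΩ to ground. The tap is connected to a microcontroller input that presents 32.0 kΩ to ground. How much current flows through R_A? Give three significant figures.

I ≈ 1.72 mA

R_B‖R_L = 5.595 kΩ, so the source sees R_A + R_B‖R_L = 15.59 kΩ.
I = 26.8 V / 15.59 kΩ = 1.72 mA.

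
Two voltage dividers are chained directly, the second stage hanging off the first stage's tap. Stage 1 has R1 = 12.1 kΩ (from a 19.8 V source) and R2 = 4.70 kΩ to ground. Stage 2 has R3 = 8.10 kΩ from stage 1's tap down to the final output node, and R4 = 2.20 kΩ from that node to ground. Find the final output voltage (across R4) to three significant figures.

Stage 2 presents R3+R4 = 10.30 kΩ as a load on stage 1's tap.
Stage 1's lower leg becomes R2‖(R3+R4) = 3.227 kΩ, so V_mid = 19.8 × 3.227/15.33 = 4.169 V.
Stage 2 is itself unloaded: V_out = V_mid × R4/(R3+R4) = 4.169 × 2.20/10.30 = 0.890 V.

V_out ≈ 0.890 V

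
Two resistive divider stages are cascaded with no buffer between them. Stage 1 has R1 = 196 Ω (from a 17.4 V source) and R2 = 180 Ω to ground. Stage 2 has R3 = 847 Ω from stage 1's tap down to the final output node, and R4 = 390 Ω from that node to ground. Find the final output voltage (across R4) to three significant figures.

Stage 2 presents R3+R4 = 1237 Ω as a load on stage 1's tap.
Stage 1's lower leg becomes R2‖(R3+R4) = 157.1 Ω, so V_mid = 17.4 × 157.1/353.1 = 7.742 V.
Stage 2 is itself unloaded: V_out = V_mid × R4/(R3+R4) = 7.742 × 390/1237 = 2.44 V.

V_out ≈ 2.44 V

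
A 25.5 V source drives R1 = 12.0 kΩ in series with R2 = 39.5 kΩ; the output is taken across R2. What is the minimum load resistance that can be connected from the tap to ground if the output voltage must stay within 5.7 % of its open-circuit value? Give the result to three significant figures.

R_L(min) ≈ 152 kΩ

Output resistance R_th = R1‖R2 = (12.0 × 39.5)/51.50 = 9.204 kΩ.
The fractional drop is R_th/(R_th + R_L); requiring this ≤ 0.0570 gives R_L ≥ R_th(1/0.0570 − 1) = 9.204 × 16.54 = 152 kΩ.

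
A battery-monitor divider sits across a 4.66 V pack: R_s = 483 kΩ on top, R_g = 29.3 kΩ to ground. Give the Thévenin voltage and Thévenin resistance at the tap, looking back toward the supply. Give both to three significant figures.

V_th is the open-circuit tap voltage: 4.66 × 29.3/(483 + 29.3) = 0.267 V.
With the supply zeroed, R_s and R_g appear in parallel from the tap: R_th = R_s‖R_g = (483 × 29.3)/512.3 = 27.6 kΩ.

V_th = 0.267 V, R_th = 27.6 kΩ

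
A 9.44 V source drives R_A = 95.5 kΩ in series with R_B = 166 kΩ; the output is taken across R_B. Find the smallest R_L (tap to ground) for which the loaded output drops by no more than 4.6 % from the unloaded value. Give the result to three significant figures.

R_L(min) ≈ 1.26 MΩ

Output resistance R_th = R_A‖R_B = (95.5 × 166)/261.5 = 60.62 kΩ.
The fractional drop is R_th/(R_th + R_L); requiring this ≤ 0.0460 gives R_L ≥ R_th(1/0.0460 − 1) = 60.62 × 20.74 = 1.26 MΩ.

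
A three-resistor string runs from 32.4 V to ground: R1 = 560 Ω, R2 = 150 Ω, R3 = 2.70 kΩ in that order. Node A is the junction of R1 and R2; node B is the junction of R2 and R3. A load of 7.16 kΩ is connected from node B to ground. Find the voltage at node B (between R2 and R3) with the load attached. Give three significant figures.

At node B, R3 is in parallel with the load: R3‖R_L = 1961 Ω.
Below node A the resistance is R2 + (R3‖R_L) = 2111 Ω, so V_A = 32.4 × 2111/2671 = 25.61 V.
Then V_B = V_A × (R3‖R_L)/(R2 + R3‖R_L) = 25.61 × 1961/2111 = 23.8 V.

V ≈ 23.8 V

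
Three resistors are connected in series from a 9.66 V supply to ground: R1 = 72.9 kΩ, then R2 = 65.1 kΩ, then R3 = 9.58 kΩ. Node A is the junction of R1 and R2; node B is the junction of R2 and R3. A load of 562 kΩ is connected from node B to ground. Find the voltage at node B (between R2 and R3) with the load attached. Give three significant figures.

V ≈ 0.617 V

At node B, R3 is in parallel with the load: R3‖R_L = 9.419 kΩ.
Below node A the resistance is R2 + (R3‖R_L) = 74.52 kΩ, so V_A = 9.66 × 74.52/147.4 = 4.883 V.
Then V_B = V_A × (R3‖R_L)/(R2 + R3‖R_L) = 4.883 × 9.419/74.52 = 0.617 V.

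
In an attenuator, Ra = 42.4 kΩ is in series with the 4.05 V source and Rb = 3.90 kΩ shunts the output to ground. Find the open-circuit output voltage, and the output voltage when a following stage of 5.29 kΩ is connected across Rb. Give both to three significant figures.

Open-circuit: V = 4.05 × 3.90/(42.4 + 3.90) = 0.341 V.
With the load, Rb becomes Rb‖R_L = 2.245 kΩ, so V = 4.05 × 2.245/44.64 = 0.204 V.

Unloaded: 0.341 V; loaded: 0.204 V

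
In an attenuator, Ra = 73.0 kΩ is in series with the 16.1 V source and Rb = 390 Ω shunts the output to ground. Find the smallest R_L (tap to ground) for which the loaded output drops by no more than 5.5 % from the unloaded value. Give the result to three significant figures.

Output resistance R_th = Ra‖Rb = (73000 × 390)/73390 = 387.9 Ω.
The fractional drop is R_th/(R_th + R_L); requiring this ≤ 0.0550 gives R_L ≥ R_th(1/0.0550 − 1) = 387.9 × 17.18 = 6.67 kΩ.

R_L(min) ≈ 6.67 kΩ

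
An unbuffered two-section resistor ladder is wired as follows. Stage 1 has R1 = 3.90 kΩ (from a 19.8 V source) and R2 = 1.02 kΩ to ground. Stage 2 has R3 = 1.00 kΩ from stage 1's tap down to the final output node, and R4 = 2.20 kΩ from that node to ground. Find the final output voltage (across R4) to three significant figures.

Stage 2 presents R3+R4 = 3.200 kΩ as a load on stage 1's tap.
Stage 1's lower leg becomes R2‖(R3+R4) = 0.7735 kΩ, so V_mid = 19.8 × 0.7735/4.673 = 3.277 V.
Stage 2 is itself unloaded: V_out = V_mid × R4/(R3+R4) = 3.277 × 2.20/3.200 = 2.25 V.

V_out ≈ 2.25 V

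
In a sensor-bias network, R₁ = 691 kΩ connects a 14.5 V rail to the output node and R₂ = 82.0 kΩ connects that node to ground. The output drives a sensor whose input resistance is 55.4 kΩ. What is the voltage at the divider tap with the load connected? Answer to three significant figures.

The load sits in parallel with R₂: R₂‖R_L = (82.0 × 55.4) / (82.0 + 55.4) = 33.06 kΩ.
V_out = 14.5 × 33.06 / (691 + 33.06) = 14.5 × 33.06/724.1 = 0.662 V.

V_out ≈ 0.662 V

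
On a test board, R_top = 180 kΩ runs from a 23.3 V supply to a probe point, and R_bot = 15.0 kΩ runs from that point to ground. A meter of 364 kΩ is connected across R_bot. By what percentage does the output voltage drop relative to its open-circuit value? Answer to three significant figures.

The divider's output (Thévenin) resistance is R_top‖R_bot = 13.85 kΩ.
Fractional drop under load = R_th/(R_th + R_L) = 13.85 / (13.85 + 364) = 0.03664.
So the output falls by 3.66 %.

3.66 %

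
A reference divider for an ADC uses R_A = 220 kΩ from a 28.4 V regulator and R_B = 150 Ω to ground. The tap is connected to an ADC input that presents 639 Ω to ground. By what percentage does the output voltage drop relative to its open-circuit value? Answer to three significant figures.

19.0 %

The divider's output (Thévenin) resistance is R_A‖R_B = 149.9 Ω.
Fractional drop under load = R_th/(R_th + R_L) = 149.9 / (149.9 + 639) = 0.1900.
So the output falls by 19.0 %.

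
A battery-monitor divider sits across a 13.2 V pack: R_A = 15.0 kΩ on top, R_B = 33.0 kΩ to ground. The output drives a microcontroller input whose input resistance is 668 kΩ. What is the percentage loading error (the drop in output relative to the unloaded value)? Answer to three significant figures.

The divider's output (Thévenin) resistance is R_A‖R_B = 10.31 kΩ.
Fractional drop under load = R_th/(R_th + R_L) = 10.31 / (10.31 + 668) = 0.01520.
So the output falls by 1.52 %.

1.52 %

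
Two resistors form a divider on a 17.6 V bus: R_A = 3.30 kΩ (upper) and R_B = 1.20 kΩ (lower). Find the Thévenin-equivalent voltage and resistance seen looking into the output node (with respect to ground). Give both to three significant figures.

V_th is the open-circuit tap voltage: 17.6 × 1.20/(3.30 + 1.20) = 4.69 V.
With the supply zeroed, R_A and R_B appear in parallel from the tap: R_th = R_A‖R_B = (3.30 × 1.20)/4.500 = 880 Ω.

V_th = 4.69 V, R_th = 880 Ω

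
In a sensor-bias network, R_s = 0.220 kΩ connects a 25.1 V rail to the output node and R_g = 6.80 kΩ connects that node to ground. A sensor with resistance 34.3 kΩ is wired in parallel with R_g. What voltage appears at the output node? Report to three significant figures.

The load sits in parallel with R_g: R_g‖R_L = (6800 × 34300) / (6800 + 34300) = 5675 Ω.
V_out = 25.1 × 5675 / (220 + 5675) = 25.1 × 5675/5895 = 24.2 V.

V_out ≈ 24.2 V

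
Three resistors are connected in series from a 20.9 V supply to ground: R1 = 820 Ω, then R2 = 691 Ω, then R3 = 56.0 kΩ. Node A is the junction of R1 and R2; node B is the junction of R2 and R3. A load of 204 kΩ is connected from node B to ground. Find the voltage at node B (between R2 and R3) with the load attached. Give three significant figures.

V ≈ 20.2 V

At node B, R3 is in parallel with the load: R3‖R_L = 43940 Ω.
Below node A the resistance is R2 + (R3‖R_L) = 44630 Ω, so V_A = 20.9 × 44630/45450 = 20.52 V.
Then V_B = V_A × (R3‖R_L)/(R2 + R3‖R_L) = 20.52 × 43940/44630 = 20.2 V.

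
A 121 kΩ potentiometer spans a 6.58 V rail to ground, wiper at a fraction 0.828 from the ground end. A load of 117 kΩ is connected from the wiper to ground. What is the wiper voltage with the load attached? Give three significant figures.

The wiper splits the pot into (1−α)R = 20.81 kΩ above and αR = 100.2 kΩ below.
Lower section ‖ load = 53.97 kΩ.
V_wiper = 6.58 × 53.97/(20.81 + 53.97) = 4.75 V.

V ≈ 4.75 V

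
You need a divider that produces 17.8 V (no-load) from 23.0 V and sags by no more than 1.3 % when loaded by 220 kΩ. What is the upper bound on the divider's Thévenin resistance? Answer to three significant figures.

R_th ≤ 2.90 kΩ

Loading drop = R_th/(R_th + R_L) ≤ 0.0130, so R_th ≤ R_L · ε/(1−ε) = 220 kΩ × 0.0130/0.9870 = 2.90 kΩ.
(Any R1, R2 with R2/(R1+R2) = 0.774 and R1‖R2 ≤ 2.90 kΩ will meet the spec.)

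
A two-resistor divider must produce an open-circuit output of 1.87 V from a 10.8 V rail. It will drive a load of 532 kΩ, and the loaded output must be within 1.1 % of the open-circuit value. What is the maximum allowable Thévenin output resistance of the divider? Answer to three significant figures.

Loading drop = R_th/(R_th + R_L) ≤ 0.0110, so R_th ≤ R_L · ε/(1−ε) = 532 kΩ × 0.0110/0.9890 = 5.92 kΩ.
(Any R1, R2 with R2/(R1+R2) = 0.173 and R1‖R2 ≤ 5.92 kΩ will meet the spec.)

R_th ≤ 5.92 kΩ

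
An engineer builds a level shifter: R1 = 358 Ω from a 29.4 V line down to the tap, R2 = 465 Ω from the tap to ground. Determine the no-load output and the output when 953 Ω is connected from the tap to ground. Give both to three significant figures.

Unloaded: 16.6 V; loaded: 13.7 V

Open-circuit: V = 29.4 × 465/(358 + 465) = 16.6 V.
With the load, R2 becomes R2‖R_L = 312.5 Ω, so V = 29.4 × 312.5/670.5 = 13.7 V.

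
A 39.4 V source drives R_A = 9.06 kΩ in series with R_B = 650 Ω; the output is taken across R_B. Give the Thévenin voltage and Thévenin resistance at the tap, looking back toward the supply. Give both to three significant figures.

V_th is the open-circuit tap voltage: 39.4 × 650/(9060 + 650) = 2.64 V.
With the supply zeroed, R_A and R_B appear in parallel from the tap: R_th = R_A‖R_B = (9060 × 650)/9710 = 606 Ω.

V_th = 2.64 V, R_th = 606 Ω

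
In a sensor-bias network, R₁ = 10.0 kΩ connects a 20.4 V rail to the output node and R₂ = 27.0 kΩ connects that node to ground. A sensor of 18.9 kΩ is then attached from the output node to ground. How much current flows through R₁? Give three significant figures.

I ≈ 0.966 mA

R₂‖R_L = 11.12 kΩ, so the source sees R₁ + R₂‖R_L = 21.12 kΩ.
I = 20.4 V / 21.12 kΩ = 0.966 mA.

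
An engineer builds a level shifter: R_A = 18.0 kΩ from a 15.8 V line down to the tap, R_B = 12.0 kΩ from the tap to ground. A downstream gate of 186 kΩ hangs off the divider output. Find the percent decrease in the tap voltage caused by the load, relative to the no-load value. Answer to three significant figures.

3.73 %

The divider's output (Thévenin) resistance is R_A‖R_B = 7.200 kΩ.
Fractional drop under load = R_th/(R_th + R_L) = 7.200 / (7.200 + 186) = 0.03727.
So the output falls by 3.73 %.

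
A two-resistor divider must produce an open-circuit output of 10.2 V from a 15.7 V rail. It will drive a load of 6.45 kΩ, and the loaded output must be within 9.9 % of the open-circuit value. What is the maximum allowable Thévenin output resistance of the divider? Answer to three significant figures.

R_th ≤ 709 Ω

Loading drop = R_th/(R_th + R_L) ≤ 0.0990, so R_th ≤ R_L · ε/(1−ε) = 6.45 kΩ × 0.0990/0.9010 = 709 Ω.
(Any R1, R2 with R2/(R1+R2) = 0.650 and R1‖R2 ≤ 709 Ω will meet the spec.)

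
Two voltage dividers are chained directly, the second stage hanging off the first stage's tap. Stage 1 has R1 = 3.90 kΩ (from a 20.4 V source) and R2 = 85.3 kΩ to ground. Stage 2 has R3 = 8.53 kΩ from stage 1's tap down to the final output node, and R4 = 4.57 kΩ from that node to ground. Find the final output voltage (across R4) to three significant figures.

V_out ≈ 5.30 V

Stage 2 presents R3+R4 = 13.10 kΩ as a load on stage 1's tap.
Stage 1's lower leg becomes R2‖(R3+R4) = 11.36 kΩ, so V_mid = 20.4 × 11.36/15.26 = 15.19 V.
Stage 2 is itself unloaded: V_out = V_mid × R4/(R3+R4) = 15.19 × 4.57/13.10 = 5.30 V.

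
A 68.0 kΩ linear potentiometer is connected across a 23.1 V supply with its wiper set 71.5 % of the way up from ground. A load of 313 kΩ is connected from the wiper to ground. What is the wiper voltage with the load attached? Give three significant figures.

The wiper splits the pot into (1−α)R = 19.38 kΩ above and αR = 48.62 kΩ below.
Lower section ‖ load = 42.08 kΩ.
V_wiper = 23.1 × 42.08/(19.38 + 42.08) = 15.8 V.

V ≈ 15.8 V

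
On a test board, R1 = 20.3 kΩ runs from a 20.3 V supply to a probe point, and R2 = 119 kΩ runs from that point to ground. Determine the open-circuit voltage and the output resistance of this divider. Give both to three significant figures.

V_th is the open-circuit tap voltage: 20.3 × 119/(20.3 + 119) = 17.3 V.
With the supply zeroed, R1 and R2 appear in parallel from the tap: R_th = R1‖R2 = (20.3 × 119)/139.3 = 17.3 kΩ.

V_th = 17.3 V, R_th = 17.3 kΩ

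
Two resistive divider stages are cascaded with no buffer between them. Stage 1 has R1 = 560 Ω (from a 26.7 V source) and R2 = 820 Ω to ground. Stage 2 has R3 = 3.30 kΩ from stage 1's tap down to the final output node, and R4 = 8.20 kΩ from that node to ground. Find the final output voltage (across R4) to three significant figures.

Stage 2 presents R3+R4 = 11500 Ω as a load on stage 1's tap.
Stage 1's lower leg becomes R2‖(R3+R4) = 765.4 Ω, so V_mid = 26.7 × 765.4/1325 = 15.42 V.
Stage 2 is itself unloaded: V_out = V_mid × R4/(R3+R4) = 15.42 × 8200/11500 = 11.0 V.

V_out ≈ 11.0 V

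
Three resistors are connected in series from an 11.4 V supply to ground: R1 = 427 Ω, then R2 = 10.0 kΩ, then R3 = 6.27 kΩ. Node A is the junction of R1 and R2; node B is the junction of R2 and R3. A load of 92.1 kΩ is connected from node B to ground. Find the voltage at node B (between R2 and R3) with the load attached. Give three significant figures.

At node B, R3 is in parallel with the load: R3‖R_L = 5870 Ω.
Below node A the resistance is R2 + (R3‖R_L) = 15870 Ω, so V_A = 11.4 × 15870/16300 = 11.10 V.
Then V_B = V_A × (R3‖R_L)/(R2 + R3‖R_L) = 11.10 × 5870/15870 = 4.11 V.

V ≈ 4.11 V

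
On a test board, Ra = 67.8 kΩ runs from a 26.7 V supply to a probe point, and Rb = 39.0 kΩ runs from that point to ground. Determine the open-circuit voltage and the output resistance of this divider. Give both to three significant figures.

V_th = 9.75 V, R_th = 24.8 kΩ

V_th is the open-circuit tap voltage: 26.7 × 39.0/(67.8 + 39.0) = 9.75 V.
With the supply zeroed, Ra and Rb appear in parallel from the tap: R_th = Ra‖Rb = (67.8 × 39.0)/106.8 = 24.8 kΩ.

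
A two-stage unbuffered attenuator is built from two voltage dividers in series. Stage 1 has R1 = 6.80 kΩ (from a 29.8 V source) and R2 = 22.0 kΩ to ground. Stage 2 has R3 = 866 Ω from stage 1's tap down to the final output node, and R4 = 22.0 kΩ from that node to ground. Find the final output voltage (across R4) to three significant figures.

Stage 2 presents R3+R4 = 22870 Ω as a load on stage 1's tap.
Stage 1's lower leg becomes R2‖(R3+R4) = 11210 Ω, so V_mid = 29.8 × 11210/18010 = 18.55 V.
Stage 2 is itself unloaded: V_out = V_mid × R4/(R3+R4) = 18.55 × 22000/22870 = 17.8 V.

V_out ≈ 17.8 V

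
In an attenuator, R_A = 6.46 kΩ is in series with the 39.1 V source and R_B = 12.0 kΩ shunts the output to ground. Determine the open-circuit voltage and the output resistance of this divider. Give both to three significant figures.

V_th is the open-circuit tap voltage: 39.1 × 12.0/(6.46 + 12.0) = 25.4 V.
With the supply zeroed, R_A and R_B appear in parallel from the tap: R_th = R_A‖R_B = (6.46 × 12.0)/18.46 = 4.20 kΩ.

V_th = 25.4 V, R_th = 4.20 kΩ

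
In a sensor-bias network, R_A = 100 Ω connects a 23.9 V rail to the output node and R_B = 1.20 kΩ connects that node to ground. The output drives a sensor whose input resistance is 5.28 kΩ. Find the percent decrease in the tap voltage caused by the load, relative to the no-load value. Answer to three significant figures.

1.72 %

The divider's output (Thévenin) resistance is R_A‖R_B = 92.31 Ω.
Fractional drop under load = R_th/(R_th + R_L) = 92.31 / (92.31 + 5280) = 0.01718.
So the output falls by 1.72 %.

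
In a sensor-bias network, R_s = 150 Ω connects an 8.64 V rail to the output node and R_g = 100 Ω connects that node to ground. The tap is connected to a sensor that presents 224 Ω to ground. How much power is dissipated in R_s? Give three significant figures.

Total resistance from the source is R_s + (R_g‖R_L) = 219.1 Ω, so I = 8.64/219.1 Ω = 39.43 mA.
P = I²·R_s = (39.43 mA)² × 150 Ω = 233 mW.

P ≈ 233 mW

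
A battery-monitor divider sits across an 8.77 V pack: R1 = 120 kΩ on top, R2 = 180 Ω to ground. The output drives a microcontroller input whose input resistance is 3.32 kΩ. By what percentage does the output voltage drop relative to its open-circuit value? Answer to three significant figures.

5.14 %

The divider's output (Thévenin) resistance is R1‖R2 = 179.7 Ω.
Fractional drop under load = R_th/(R_th + R_L) = 179.7 / (179.7 + 3320) = 0.05136.
So the output falls by 5.14 %.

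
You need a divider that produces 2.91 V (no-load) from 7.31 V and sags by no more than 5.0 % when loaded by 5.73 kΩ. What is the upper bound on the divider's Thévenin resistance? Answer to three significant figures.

Loading drop = R_th/(R_th + R_L) ≤ 0.0500, so R_th ≤ R_L · ε/(1−ε) = 5.73 kΩ × 0.0500/0.9500 = 302 Ω.

R_th ≤ 302 Ω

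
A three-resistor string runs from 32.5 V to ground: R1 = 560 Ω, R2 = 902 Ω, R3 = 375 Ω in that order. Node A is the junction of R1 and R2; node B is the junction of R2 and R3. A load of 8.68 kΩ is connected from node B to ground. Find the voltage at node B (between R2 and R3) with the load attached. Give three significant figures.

V ≈ 6.41 V

At node B, R3 is in parallel with the load: R3‖R_L = 359.5 Ω.
Below node A the resistance is R2 + (R3‖R_L) = 1261 Ω, so V_A = 32.5 × 1261/1821 = 22.51 V.
Then V_B = V_A × (R3‖R_L)/(R2 + R3‖R_L) = 22.51 × 359.5/1261 = 6.41 V.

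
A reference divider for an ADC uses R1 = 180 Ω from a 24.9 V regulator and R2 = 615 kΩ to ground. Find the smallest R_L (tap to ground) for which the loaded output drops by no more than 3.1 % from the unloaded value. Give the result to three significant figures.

Output resistance R_th = R1‖R2 = (180 × 615000)/615200 = 179.9 Ω.
The fractional drop is R_th/(R_th + R_L); requiring this ≤ 0.0310 gives R_L ≥ R_th(1/0.0310 − 1) = 179.9 × 31.26 = 5.62 kΩ.

R_L(min) ≈ 5.62 kΩ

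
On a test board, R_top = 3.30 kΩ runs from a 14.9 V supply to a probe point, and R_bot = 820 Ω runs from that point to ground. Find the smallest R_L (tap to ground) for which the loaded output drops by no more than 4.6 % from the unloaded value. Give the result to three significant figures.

R_L(min) ≈ 13.6 kΩ

Output resistance R_th = R_top‖R_bot = (3300 × 820)/4120 = 656.8 Ω.
The fractional drop is R_th/(R_th + R_L); requiring this ≤ 0.0460 gives R_L ≥ R_th(1/0.0460 − 1) = 656.8 × 20.74 = 13.6 kΩ.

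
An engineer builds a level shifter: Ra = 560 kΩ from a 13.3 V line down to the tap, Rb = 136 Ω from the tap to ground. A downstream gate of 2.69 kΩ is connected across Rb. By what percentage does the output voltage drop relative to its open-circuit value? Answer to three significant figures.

4.81 %

The divider's output (Thévenin) resistance is Ra‖Rb = 136.0 Ω.
Fractional drop under load = R_th/(R_th + R_L) = 136.0 / (136.0 + 2690) = 0.04811.
So the output falls by 4.81 %.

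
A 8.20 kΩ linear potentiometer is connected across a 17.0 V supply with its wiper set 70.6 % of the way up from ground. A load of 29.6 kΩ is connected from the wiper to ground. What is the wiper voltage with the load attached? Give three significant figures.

V ≈ 11.3 V

The wiper splits the pot into (1−α)R = 2.411 kΩ above and αR = 5.789 kΩ below.
Lower section ‖ load = 4.842 kΩ.
V_wiper = 17.0 × 4.842/(2.411 + 4.842) = 11.3 V.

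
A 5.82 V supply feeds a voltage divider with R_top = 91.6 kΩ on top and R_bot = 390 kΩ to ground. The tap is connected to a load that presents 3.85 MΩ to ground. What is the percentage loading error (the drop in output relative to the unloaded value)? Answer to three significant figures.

1.89 %

The divider's output (Thévenin) resistance is R_top‖R_bot = 74.18 kΩ.
Fractional drop under load = R_th/(R_th + R_L) = 74.18 / (74.18 + 3850) = 0.01890.
So the output falls by 1.89 %.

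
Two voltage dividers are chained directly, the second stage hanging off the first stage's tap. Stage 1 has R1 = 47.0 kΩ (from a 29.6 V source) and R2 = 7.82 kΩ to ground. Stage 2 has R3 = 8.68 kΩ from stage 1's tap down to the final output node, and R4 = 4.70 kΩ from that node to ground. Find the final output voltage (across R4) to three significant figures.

V_out ≈ 0.988 V

Stage 2 presents R3+R4 = 13.38 kΩ as a load on stage 1's tap.
Stage 1's lower leg becomes R2‖(R3+R4) = 4.935 kΩ, so V_mid = 29.6 × 4.935/51.94 = 2.813 V.
Stage 2 is itself unloaded: V_out = V_mid × R4/(R3+R4) = 2.813 × 4.70/13.38 = 0.988 V.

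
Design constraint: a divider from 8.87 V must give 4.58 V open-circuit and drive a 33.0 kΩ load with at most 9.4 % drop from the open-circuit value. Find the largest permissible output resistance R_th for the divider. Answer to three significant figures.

Loading drop = R_th/(R_th + R_L) ≤ 0.0940, so R_th ≤ R_L · ε/(1−ε) = 33.0 kΩ × 0.0940/0.9060 = 3.42 kΩ.
(Any R1, R2 with R2/(R1+R2) = 0.516 and R1‖R2 ≤ 3.42 kΩ will meet the spec.)

R_th ≤ 3.42 kΩ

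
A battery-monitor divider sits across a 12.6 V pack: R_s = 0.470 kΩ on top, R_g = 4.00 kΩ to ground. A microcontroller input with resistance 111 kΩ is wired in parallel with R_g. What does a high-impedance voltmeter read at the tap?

The load sits in parallel with R_g: R_g‖R_L = (4000 × 111000) / (4000 + 111000) = 3861 Ω.
V_out = 12.6 × 3861 / (470 + 3861) = 12.6 × 3861/4331 = 11.2 V.

V_out ≈ 11.2 V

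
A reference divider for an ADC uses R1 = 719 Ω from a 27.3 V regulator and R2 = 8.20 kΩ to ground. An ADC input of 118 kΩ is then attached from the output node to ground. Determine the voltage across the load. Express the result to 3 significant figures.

V_out ≈ 25.0 V

The load sits in parallel with R2: R2‖R_L = (8200 × 118000) / (8200 + 118000) = 7667 Ω.
V_out = 27.3 × 7667 / (719 + 7667) = 27.3 × 7667/8386 = 25.0 V.
(Unloaded it would have been 25.1 V.)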